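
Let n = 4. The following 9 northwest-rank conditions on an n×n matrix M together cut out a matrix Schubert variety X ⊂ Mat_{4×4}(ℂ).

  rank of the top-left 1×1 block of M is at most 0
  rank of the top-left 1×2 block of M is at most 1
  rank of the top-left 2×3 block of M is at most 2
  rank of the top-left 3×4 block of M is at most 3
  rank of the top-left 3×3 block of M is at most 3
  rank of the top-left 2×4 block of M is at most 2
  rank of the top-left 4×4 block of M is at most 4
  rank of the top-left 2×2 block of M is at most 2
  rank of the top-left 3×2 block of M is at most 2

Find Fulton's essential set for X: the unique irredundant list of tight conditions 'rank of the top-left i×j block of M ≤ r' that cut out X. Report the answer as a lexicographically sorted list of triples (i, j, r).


Recovering R(i,j) via the rank-extension bound from the 9 conditions:

  row 1: 0 | 1 | 1 | 1
  row 2: 1 | 2 | 2 | 2
  row 3: 1 | 2 | 3 | 3
  row 4: 1 | 2 | 3 | 4

hence w(1..4) = (2, 1, 3, 4).

D(w) has 1 cell with 1 SE-corner; essential set:

[(1, 1, 0)]


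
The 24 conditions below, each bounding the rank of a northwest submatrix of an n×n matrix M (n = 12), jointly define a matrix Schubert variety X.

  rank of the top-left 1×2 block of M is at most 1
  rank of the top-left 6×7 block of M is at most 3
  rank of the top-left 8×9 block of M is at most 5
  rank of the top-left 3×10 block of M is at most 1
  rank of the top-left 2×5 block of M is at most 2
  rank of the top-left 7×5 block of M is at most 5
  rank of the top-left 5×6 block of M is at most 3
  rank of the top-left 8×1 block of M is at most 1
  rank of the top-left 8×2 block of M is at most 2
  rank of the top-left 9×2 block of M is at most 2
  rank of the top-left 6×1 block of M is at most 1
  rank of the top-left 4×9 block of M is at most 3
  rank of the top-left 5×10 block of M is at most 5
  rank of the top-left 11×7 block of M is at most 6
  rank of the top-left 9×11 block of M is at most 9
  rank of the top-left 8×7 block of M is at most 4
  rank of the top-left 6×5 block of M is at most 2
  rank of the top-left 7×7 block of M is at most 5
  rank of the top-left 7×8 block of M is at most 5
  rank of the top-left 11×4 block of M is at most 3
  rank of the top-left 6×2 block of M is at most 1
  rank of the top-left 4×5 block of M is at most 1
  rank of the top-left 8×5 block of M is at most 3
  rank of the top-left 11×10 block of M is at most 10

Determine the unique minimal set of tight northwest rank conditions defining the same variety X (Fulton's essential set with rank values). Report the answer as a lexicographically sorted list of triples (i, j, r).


Reconstructing r_w from the 24 given conditions:

  row 1: 1 1 1 1 1 1 1 1 1 1 1 1
  row 2: 1 1 1 1 1 1 1 1 1 1 2 2
  row 3: 1 1 1 1 1 1 1 1 1 1 2 3
  row 4: 1 1 1 1 1 2 2 2 2 2 3 4
  row 5: 1 1 2 2 2 3 3 3 3 3 4 5
  row 6: 1 1 2 2 2 3 3 4 4 4 5 6
  row 7: 1 2 3 3 3 4 4 5 5 5 6 7
  row 8: 1 2 3 3 3 4 4 5 5 6 7 8
  row 9: 1 2 3 3 4 5 5 6 6 7 8 9
  row 10: 1 2 3 3 4 5 6 7 7 8 9 10
  row 11: 1 2 3 3 4 5 6 7 8 9 10 11
  row 12: 1 2 3 4 5 6 7 8 9 10 11 12

second differences of R give the permutation w = (1, 11, 12, 6, 3, 8, 2, 10, 5, 7, 9, 4).

9 SE-corners of the 34-cell Rothe diagram give Ess(w):

[(3, 10, 1), (4, 5, 1), (6, 2, 1), (6, 5, 2), (6, 7, 3), (8, 5, 3), (8, 7, 4), (8, 9, 5), (11, 4, 3)]


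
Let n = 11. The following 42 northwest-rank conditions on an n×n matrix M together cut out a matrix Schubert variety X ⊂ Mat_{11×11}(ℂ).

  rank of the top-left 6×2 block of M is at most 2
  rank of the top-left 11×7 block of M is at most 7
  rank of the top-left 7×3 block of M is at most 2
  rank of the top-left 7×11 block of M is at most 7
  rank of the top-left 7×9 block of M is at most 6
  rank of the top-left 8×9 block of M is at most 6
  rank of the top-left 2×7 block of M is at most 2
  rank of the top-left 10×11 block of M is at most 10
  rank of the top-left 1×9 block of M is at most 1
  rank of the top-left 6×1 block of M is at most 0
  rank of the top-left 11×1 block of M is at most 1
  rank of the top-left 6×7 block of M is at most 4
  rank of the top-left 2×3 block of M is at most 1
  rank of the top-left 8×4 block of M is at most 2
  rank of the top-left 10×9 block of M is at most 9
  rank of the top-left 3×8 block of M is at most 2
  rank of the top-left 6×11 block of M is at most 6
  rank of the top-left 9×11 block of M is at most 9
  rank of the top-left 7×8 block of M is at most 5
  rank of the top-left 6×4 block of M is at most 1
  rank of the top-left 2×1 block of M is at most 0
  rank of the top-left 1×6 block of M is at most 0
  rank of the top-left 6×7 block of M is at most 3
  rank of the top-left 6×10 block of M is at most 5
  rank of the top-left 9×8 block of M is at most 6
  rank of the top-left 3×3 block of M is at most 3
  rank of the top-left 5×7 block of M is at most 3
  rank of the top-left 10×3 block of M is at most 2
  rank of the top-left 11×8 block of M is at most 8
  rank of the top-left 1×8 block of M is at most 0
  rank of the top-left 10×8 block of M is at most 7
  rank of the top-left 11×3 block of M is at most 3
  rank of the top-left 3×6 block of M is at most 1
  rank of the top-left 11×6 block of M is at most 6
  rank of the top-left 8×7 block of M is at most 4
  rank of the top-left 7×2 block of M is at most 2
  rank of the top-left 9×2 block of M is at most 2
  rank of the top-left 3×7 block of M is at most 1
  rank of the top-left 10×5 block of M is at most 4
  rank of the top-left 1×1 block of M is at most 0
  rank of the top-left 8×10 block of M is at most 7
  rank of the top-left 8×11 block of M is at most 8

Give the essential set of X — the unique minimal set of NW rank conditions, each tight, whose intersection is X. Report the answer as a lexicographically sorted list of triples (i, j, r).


Propagating the 42 rank bounds to every northwest block:

  0 0 0 0 0 0 0 0 1 1 1
  0 1 1 1 1 1 1 1 2 2 2
  0 1 1 1 1 1 1 2 3 3 3
  0 1 1 1 2 2 2 3 4 4 4
  0 1 1 1 2 3 3 4 5 5 5
  0 1 1 1 2 3 3 4 5 5 6
  1 2 2 2 3 4 4 5 6 6 7
  1 2 2 2 3 4 4 5 6 7 8
  1 2 2 3 4 5 5 6 7 8 9
  1 2 2 3 4 5 6 7 8 9 10
  1 2 3 4 5 6 7 8 9 10 11

giving w = (9, 2, 8, 5, 6, 11, 1, 10, 4, 7, 3) via Δ²R.

ℓ(w)=31; the 9 essential cells (i,j,r):

[(1, 8, 0), (3, 7, 1), (6, 1, 0), (6, 4, 1), (6, 7, 3), (6, 10, 5), (8, 4, 2), (8, 7, 4), (10, 3, 2)]


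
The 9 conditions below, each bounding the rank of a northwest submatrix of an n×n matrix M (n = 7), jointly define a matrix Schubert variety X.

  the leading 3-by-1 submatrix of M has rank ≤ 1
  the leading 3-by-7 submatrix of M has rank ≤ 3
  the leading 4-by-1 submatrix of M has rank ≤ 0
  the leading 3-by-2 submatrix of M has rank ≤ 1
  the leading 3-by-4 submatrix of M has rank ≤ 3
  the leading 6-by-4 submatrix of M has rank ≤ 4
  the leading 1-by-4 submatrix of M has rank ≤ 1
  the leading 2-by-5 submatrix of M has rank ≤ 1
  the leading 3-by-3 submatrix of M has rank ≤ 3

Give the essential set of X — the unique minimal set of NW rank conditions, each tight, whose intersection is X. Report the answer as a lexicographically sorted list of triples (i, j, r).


Rank table r_w(7×7) implied by the 9 constraints:

  i=1: 0 | 1 | 1 | 1 | 1 | 1 | 1
  i=2: 0 | 1 | 1 | 1 | 1 | 2 | 2
  i=3: 0 | 1 | 2 | 2 | 2 | 3 | 3
  i=4: 0 | 1 | 2 | 3 | 3 | 4 | 4
  i=5: 1 | 2 | 3 | 4 | 4 | 5 | 5
  i=6: 1 | 2 | 3 | 4 | 5 | 6 | 6
  i=7: 1 | 2 | 3 | 4 | 5 | 6 | 7

second differences of R give the permutation w = (2, 6, 3, 4, 1, 5, 7).

Rothe diagram D(w) (7 cells), 2 SE-corners (essential conditions):

[(2, 5, 1), (4, 1, 0)]


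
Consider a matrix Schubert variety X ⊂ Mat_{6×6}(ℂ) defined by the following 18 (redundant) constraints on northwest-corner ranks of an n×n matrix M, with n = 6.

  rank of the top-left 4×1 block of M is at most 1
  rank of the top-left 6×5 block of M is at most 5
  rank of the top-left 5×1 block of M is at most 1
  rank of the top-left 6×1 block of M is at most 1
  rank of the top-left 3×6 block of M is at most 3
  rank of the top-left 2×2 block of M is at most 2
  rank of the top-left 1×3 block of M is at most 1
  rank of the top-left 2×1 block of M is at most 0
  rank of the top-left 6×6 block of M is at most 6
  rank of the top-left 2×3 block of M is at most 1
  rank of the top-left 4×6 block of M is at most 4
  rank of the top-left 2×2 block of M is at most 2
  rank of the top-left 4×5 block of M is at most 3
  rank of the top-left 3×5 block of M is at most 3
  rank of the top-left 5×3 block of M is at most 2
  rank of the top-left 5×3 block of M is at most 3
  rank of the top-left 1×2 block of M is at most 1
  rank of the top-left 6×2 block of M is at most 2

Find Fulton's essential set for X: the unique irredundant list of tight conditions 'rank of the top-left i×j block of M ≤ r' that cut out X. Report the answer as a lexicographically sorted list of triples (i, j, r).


Rank table r_w(6×6) implied by the 18 constraints:

  i=1: 0, 1, 1, 1, 1, 1
  i=2: 0, 1, 1, 2, 2, 2
  i=3: 1, 2, 2, 3, 3, 3
  i=4: 1, 2, 2, 3, 3, 4
  i=5: 1, 2, 2, 3, 4, 5
  i=6: 1, 2, 3, 4, 5, 6

second differences of R give the permutation w = (2, 4, 1, 6, 5, 3).

D(w) has 6 cells with 4 SE-corners; essential set:

[(2, 1, 0), (2, 3, 1), (4, 5, 3), (5, 3, 2)]


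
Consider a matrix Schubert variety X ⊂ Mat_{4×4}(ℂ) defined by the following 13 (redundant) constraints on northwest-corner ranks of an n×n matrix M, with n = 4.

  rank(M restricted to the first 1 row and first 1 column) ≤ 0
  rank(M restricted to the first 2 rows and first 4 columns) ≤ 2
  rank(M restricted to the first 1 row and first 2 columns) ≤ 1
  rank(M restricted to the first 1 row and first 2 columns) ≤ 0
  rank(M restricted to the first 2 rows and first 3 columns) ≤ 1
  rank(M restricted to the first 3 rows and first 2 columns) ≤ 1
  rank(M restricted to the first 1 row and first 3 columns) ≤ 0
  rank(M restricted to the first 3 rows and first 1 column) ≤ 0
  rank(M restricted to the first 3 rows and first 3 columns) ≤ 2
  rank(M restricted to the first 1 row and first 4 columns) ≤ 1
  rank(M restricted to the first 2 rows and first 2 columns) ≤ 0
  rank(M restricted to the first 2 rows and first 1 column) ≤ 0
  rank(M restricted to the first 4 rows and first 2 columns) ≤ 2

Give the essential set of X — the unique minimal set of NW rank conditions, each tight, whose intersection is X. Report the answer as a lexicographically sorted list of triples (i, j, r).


Computing R[i][j] = min implied NW-rank bound (n=4, 13 conditions):

  i=1: 0 | 0 | 0 | 1
  i=2: 0 | 0 | 1 | 2
  i=3: 0 | 1 | 2 | 3
  i=4: 1 | 2 | 3 | 4

hence w(1..4) = (4, 3, 2, 1).

Fulton essential set (3 of the 6 Rothe cells):

[(1, 3, 0), (2, 2, 0), (3, 1, 0)]


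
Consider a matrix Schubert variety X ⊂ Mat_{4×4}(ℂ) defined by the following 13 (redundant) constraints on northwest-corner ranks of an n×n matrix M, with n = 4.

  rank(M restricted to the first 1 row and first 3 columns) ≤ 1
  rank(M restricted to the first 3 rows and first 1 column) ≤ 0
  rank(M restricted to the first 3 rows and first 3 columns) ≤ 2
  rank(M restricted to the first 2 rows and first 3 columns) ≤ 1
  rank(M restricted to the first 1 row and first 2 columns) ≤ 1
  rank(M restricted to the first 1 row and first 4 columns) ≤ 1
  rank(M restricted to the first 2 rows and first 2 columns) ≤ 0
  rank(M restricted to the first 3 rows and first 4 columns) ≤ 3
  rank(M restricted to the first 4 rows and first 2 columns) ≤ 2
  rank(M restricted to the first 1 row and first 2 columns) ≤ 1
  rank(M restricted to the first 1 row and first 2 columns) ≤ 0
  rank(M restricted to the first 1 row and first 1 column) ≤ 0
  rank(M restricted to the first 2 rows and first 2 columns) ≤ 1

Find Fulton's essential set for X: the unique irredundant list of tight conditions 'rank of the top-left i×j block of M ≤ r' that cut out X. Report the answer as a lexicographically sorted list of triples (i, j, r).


Computing R[i][j] = min implied NW-rank bound (n=4, 13 conditions):

  0 | 0 | 1 | 1
  0 | 0 | 1 | 2
  0 | 1 | 2 | 3
  1 | 2 | 3 | 4

reading off 1-entries of Δ²R: w = (3, 4, 2, 1).

|D(w)|=5, |Ess(w)|=2:

[(2, 2, 0), (3, 1, 0)]


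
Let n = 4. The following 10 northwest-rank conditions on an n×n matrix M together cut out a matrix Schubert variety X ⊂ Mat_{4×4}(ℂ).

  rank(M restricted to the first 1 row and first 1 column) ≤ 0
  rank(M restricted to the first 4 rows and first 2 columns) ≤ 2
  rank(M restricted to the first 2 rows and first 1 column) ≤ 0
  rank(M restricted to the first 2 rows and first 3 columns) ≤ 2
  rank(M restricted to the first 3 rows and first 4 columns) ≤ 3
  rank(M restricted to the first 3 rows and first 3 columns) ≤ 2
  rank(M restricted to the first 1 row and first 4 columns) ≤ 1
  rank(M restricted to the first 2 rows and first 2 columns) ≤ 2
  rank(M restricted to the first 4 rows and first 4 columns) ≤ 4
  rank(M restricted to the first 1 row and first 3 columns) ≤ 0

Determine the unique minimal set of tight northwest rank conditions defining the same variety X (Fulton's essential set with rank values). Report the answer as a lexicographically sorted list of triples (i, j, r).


The tightest implied rank at each (i,j), from the 10 conditions:

  R[1]: 0 | 0 | 0 | 1
  R[2]: 0 | 1 | 1 | 2
  R[3]: 1 | 2 | 2 | 3
  R[4]: 1 | 2 | 3 | 4

the unique w with this rank table is (4, 2, 1, 3).

Rothe diagram D(w) (4 cells), 2 SE-corners (essential conditions):

[(1, 3, 0), (2, 1, 0)]


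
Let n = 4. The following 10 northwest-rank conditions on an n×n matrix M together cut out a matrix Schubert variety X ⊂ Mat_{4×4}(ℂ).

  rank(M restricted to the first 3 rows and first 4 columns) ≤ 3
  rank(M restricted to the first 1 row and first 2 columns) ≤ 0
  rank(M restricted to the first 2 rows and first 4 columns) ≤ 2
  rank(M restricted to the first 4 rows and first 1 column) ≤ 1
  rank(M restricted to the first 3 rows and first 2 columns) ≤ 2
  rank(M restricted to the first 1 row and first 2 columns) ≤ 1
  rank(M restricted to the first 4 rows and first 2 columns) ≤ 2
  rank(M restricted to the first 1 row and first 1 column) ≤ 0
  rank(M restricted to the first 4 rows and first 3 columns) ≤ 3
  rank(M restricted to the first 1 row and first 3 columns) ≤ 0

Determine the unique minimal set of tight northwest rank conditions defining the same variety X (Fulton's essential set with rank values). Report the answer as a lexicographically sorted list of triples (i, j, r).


Rank table r_w(4×4) implied by the 10 constraints:

  i=1: 0, 0, 0, 1
  i=2: 1, 1, 1, 2
  i=3: 1, 2, 2, 3
  i=4: 1, 2, 3, 4

giving w = (4, 1, 2, 3) via Δ²R.

1 SE-corner of the 3-cell Rothe diagram gives Ess(w):

[(1, 3, 0)]


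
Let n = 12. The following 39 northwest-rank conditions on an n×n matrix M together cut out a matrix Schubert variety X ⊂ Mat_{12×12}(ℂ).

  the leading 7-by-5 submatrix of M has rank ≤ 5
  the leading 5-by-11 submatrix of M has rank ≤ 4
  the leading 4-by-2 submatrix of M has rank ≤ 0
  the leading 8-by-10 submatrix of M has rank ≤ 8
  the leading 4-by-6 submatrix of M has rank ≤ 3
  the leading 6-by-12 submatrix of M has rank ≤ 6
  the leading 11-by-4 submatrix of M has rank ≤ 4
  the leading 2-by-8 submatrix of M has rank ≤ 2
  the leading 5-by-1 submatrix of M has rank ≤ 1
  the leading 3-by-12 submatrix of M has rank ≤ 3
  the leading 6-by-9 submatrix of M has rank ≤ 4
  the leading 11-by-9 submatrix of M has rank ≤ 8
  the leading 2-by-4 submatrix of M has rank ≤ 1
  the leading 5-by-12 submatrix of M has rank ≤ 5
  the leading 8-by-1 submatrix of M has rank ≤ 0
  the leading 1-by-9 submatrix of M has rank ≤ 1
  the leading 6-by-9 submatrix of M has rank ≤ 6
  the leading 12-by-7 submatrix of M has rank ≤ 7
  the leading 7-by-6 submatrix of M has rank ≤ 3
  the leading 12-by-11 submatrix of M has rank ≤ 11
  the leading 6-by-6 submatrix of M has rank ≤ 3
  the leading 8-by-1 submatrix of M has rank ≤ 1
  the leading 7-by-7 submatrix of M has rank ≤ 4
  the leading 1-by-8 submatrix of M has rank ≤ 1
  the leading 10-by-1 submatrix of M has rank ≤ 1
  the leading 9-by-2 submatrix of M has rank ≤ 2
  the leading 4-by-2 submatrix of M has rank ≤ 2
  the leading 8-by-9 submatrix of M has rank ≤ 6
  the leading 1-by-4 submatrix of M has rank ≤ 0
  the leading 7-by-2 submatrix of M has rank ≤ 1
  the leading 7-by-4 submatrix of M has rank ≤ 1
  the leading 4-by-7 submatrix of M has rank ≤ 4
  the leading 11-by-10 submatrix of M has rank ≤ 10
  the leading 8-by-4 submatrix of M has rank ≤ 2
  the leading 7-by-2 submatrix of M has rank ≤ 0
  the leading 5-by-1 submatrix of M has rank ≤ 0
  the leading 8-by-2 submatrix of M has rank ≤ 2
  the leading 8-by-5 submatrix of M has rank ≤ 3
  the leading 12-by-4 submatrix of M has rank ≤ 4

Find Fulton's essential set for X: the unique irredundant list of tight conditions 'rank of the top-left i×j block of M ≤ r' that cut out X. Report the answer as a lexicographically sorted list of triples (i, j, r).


Rank table r_w(12×12) implied by the 39 constraints:

  0, 0, 0, 0, 1, 1, 1, 1, 1, 1, 1, 1
  0, 0, 1, 1, 2, 2, 2, 2, 2, 2, 2, 2
  0, 0, 1, 1, 2, 3, 3, 3, 3, 3, 3, 3
  0, 0, 1, 1, 2, 3, 4, 4, 4, 4, 4, 4
  0, 0, 1, 1, 2, 3, 4, 4, 4, 4, 4, 5
  0, 0, 1, 1, 2, 3, 4, 4, 4, 5, 5, 6
  0, 0, 1, 1, 2, 3, 4, 5, 5, 6, 6, 7
  0, 1, 2, 2, 3, 4, 5, 6, 6, 7, 7, 8
  1, 2, 3, 3, 4, 5, 6, 7, 7, 8, 8, 9
  1, 2, 3, 4, 5, 6, 7, 8, 8, 9, 9, 10
  1, 2, 3, 4, 5, 6, 7, 8, 8, 9, 10, 11
  1, 2, 3, 4, 5, 6, 7, 8, 9, 10, 11, 12

giving w = (5, 3, 6, 7, 12, 10, 8, 2, 1, 4, 11, 9) via Δ²R.

|D(w)|=29, |Ess(w)|=7:

[(1, 4, 0), (5, 11, 4), (6, 9, 4), (7, 2, 0), (7, 4, 1), (8, 1, 0), (11, 9, 8)]


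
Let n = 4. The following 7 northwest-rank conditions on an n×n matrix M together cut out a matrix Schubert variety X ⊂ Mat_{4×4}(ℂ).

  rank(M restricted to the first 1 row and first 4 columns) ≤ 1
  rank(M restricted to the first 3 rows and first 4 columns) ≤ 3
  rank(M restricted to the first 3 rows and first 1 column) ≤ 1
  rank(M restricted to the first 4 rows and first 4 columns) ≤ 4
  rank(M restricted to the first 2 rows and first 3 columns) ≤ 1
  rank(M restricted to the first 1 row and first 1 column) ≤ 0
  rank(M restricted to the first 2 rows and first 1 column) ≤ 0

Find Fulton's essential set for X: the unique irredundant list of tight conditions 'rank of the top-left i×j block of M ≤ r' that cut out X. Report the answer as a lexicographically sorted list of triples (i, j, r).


Reconstructing r_w from the 7 given conditions:

  i=1: 0, 1, 1, 1
  i=2: 0, 1, 1, 2
  i=3: 1, 2, 2, 3
  i=4: 1, 2, 3, 4

hence w(1..4) = (2, 4, 1, 3).

D(w) has 3 cells with 2 SE-corners; essential set:

[(2, 1, 0), (2, 3, 1)]


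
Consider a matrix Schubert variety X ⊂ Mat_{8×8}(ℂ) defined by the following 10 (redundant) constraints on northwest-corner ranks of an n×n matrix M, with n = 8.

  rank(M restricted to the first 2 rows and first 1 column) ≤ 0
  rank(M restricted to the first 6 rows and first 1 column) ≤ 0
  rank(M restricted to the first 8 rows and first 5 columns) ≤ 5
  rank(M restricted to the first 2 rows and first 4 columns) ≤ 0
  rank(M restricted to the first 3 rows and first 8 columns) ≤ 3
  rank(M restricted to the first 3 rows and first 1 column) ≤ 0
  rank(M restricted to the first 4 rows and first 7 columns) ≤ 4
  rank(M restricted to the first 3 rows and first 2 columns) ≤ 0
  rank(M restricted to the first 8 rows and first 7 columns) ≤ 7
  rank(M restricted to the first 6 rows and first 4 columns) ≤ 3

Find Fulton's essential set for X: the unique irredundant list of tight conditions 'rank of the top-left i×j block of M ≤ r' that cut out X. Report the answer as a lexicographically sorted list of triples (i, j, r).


Rank table r_w(8×8) implied by the 10 constraints:

  i=1: 0 | 0 | 0 | 0 | 1 | 1 | 1 | 1
  i=2: 0 | 0 | 0 | 0 | 1 | 2 | 2 | 2
  i=3: 0 | 0 | 1 | 1 | 2 | 3 | 3 | 3
  i=4: 0 | 1 | 2 | 2 | 3 | 4 | 4 | 4
  i=5: 0 | 1 | 2 | 3 | 4 | 5 | 5 | 5
  i=6: 0 | 1 | 2 | 3 | 4 | 5 | 6 | 6
  i=7: 1 | 2 | 3 | 4 | 5 | 6 | 7 | 7
  i=8: 1 | 2 | 3 | 4 | 5 | 6 | 7 | 8

the unique w with this rank table is (5, 6, 3, 2, 4, 7, 1, 8).

ℓ(w)=13; the 3 essential cells (i,j,r):

[(2, 4, 0), (3, 2, 0), (6, 1, 0)]


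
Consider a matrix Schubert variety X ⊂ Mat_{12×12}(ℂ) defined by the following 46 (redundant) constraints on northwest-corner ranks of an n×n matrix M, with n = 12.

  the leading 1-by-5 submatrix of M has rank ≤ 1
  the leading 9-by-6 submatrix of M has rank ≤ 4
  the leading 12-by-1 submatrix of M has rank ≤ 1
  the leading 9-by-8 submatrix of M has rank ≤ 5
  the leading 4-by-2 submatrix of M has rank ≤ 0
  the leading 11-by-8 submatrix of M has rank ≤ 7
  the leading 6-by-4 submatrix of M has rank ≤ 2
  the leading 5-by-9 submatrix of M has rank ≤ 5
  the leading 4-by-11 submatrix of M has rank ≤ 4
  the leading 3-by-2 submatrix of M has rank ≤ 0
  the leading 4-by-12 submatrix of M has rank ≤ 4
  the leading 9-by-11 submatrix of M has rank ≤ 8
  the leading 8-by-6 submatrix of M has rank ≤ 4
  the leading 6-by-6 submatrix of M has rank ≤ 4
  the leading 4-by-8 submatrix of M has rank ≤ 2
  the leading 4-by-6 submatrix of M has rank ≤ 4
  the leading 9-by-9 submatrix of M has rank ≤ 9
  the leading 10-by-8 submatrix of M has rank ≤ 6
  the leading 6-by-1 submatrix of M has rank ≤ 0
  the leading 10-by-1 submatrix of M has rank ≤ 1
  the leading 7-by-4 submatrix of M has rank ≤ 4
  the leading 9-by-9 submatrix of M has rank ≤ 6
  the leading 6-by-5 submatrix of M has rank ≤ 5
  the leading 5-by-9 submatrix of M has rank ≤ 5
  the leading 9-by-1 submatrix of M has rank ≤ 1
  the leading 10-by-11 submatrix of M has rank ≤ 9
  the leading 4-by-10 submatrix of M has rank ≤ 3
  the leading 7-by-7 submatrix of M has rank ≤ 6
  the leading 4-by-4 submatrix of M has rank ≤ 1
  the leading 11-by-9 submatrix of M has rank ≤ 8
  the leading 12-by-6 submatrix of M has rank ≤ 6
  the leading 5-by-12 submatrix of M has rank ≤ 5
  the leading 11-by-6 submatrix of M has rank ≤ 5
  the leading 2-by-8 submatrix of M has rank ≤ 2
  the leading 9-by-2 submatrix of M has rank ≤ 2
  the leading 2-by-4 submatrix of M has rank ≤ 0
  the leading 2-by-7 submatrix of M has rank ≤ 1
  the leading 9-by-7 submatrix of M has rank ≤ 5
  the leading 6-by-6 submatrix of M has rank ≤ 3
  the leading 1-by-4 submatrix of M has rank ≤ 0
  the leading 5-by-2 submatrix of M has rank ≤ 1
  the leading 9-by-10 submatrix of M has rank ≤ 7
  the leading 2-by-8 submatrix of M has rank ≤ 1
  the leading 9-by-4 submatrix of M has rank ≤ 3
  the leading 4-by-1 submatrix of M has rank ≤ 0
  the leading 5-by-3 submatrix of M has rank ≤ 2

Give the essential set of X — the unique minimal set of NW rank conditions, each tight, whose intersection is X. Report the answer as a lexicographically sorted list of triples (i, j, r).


Reconstructing r_w from the 46 given conditions:

  i=1: 0 | 0 | 0 | 0 | 1 | 1 | 1 | 1 | 1 | 1 | 1 | 1
  i=2: 0 | 0 | 0 | 0 | 1 | 1 | 1 | 1 | 2 | 2 | 2 | 2
  i=3: 0 | 0 | 1 | 1 | 2 | 2 | 2 | 2 | 3 | 3 | 3 | 3
  i=4: 0 | 0 | 1 | 1 | 2 | 2 | 2 | 2 | 3 | 3 | 4 | 4
  i=5: 0 | 1 | 2 | 2 | 3 | 3 | 3 | 3 | 4 | 4 | 5 | 5
  i=6: 0 | 1 | 2 | 2 | 3 | 3 | 4 | 4 | 5 | 5 | 6 | 6
  i=7: 1 | 2 | 3 | 3 | 4 | 4 | 5 | 5 | 6 | 6 | 7 | 7
  i=8: 1 | 2 | 3 | 3 | 4 | 4 | 5 | 5 | 6 | 7 | 8 | 8
  i=9: 1 | 2 | 3 | 3 | 4 | 4 | 5 | 5 | 6 | 7 | 8 | 9
  i=10: 1 | 2 | 3 | 4 | 5 | 5 | 6 | 6 | 7 | 8 | 9 | 10
  i=11: 1 | 2 | 3 | 4 | 5 | 5 | 6 | 7 | 8 | 9 | 10 | 11
  i=12: 1 | 2 | 3 | 4 | 5 | 6 | 7 | 8 | 9 | 10 | 11 | 12

so w = (5, 9, 3, 11, 2, 7, 1, 10, 12, 4, 8, 6).

Fulton essential set (13 of the 31 Rothe cells):

[(2, 4, 0), (2, 8, 1), (4, 2, 0), (4, 4, 1), (4, 8, 2), (4, 10, 3), (6, 1, 0), (6, 4, 2), (6, 6, 3), (9, 4, 3), (9, 6, 4), (9, 8, 5), (11, 6, 5)]


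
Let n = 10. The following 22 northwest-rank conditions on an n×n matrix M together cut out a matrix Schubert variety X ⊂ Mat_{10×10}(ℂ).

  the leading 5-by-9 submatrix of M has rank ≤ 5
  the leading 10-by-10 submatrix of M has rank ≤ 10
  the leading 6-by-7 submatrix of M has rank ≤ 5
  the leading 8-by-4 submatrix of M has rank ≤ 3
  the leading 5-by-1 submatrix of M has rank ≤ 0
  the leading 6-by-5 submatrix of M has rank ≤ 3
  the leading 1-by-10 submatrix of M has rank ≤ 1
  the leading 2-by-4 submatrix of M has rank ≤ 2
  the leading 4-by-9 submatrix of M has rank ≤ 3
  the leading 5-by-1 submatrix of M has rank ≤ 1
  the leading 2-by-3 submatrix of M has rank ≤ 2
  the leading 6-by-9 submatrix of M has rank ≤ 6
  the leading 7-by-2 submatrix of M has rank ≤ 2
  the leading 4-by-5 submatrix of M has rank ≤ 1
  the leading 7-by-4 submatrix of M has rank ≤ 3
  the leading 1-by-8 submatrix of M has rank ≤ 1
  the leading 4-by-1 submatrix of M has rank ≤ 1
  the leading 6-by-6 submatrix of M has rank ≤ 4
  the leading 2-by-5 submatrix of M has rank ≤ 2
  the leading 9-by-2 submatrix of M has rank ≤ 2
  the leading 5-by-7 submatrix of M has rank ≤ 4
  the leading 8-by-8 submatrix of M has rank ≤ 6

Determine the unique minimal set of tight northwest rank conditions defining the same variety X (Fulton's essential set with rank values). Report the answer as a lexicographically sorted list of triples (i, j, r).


Propagating the 22 rank bounds to every northwest block:

  row 1: 0 1 1 1 1 1 1 1 1 1
  row 2: 0 1 1 1 1 2 2 2 2 2
  row 3: 0 1 1 1 1 2 3 3 3 3
  row 4: 0 1 1 1 1 2 3 3 3 4
  row 5: 0 1 2 2 2 3 4 4 4 5
  row 6: 1 2 3 3 3 4 5 5 5 6
  row 7: 1 2 3 3 4 5 6 6 6 7
  row 8: 1 2 3 3 4 5 6 6 7 8
  row 9: 1 2 3 4 5 6 7 7 8 9
  row 10: 1 2 3 4 5 6 7 8 9 10

hence w(1..10) = (2, 6, 7, 10, 3, 1, 5, 9, 4, 8).

ℓ(w)=19; the 5 essential cells (i,j,r):

[(4, 5, 1), (4, 9, 3), (5, 1, 0), (8, 4, 3), (8, 8, 6)]


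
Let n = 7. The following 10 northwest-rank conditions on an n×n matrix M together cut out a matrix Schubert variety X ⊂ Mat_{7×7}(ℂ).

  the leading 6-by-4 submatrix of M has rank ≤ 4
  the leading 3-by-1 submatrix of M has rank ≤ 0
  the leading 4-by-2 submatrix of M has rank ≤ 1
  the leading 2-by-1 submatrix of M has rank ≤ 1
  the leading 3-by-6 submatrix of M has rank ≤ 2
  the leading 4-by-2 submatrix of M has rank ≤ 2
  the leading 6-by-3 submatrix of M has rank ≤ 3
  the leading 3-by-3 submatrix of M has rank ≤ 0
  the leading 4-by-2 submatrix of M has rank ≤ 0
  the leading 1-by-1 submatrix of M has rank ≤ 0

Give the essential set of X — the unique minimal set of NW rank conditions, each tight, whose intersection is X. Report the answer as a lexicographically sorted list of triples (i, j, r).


Reconstructing r_w from the 10 given conditions:

  0 | 0 | 0 | 1 | 1 | 1 | 1
  0 | 0 | 0 | 1 | 2 | 2 | 2
  0 | 0 | 0 | 1 | 2 | 2 | 3
  0 | 0 | 1 | 2 | 3 | 3 | 4
  1 | 1 | 2 | 3 | 4 | 4 | 5
  1 | 2 | 3 | 4 | 5 | 5 | 6
  1 | 2 | 3 | 4 | 5 | 6 | 7

giving w = (4, 5, 7, 3, 1, 2, 6) via Δ²R.

Fulton essential set (3 of the 12 Rothe cells):

[(3, 3, 0), (3, 6, 2), (4, 2, 0)]


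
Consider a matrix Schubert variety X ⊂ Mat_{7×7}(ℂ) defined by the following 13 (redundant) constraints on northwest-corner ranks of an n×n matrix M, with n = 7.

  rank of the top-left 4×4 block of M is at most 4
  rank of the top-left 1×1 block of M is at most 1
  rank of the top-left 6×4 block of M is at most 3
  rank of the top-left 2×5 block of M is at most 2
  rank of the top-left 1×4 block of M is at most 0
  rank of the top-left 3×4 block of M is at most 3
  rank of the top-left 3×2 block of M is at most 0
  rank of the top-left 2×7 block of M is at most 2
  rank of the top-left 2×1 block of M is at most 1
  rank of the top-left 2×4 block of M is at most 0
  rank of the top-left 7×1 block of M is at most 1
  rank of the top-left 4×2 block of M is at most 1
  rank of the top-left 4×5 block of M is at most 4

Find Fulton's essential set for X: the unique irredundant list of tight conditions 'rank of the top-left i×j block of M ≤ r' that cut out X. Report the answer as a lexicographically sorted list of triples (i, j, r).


Recovering R(i,j) via the rank-extension bound from the 13 conditions:

  i=1: 0, 0, 0, 0, 1, 1, 1
  i=2: 0, 0, 0, 0, 1, 2, 2
  i=3: 0, 0, 1, 1, 2, 3, 3
  i=4: 1, 1, 2, 2, 3, 4, 4
  i=5: 1, 2, 3, 3, 4, 5, 5
  i=6: 1, 2, 3, 3, 4, 5, 6
  i=7: 1, 2, 3, 4, 5, 6, 7

so w = (5, 6, 3, 1, 2, 7, 4).

ℓ(w)=11; the 3 essential cells (i,j,r):

[(2, 4, 0), (3, 2, 0), (6, 4, 3)]


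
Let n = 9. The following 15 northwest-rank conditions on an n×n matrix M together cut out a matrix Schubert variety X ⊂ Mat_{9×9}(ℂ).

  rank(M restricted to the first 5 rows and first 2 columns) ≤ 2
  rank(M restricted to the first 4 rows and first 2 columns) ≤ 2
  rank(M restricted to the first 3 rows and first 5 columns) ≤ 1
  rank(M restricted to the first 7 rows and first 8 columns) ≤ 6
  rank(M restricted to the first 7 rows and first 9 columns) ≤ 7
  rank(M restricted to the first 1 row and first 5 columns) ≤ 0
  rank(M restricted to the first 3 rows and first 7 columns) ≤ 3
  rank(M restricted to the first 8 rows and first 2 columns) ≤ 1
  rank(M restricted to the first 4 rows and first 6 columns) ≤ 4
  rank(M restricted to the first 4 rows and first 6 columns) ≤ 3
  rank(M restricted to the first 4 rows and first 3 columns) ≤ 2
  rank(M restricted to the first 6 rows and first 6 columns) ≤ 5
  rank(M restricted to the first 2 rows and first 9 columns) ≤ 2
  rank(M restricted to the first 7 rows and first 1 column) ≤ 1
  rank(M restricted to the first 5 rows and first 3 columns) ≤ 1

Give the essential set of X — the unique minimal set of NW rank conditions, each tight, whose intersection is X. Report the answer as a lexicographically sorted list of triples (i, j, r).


The tightest implied rank at each (i,j), from the 15 conditions:

  0 | 0 | 0 | 0 | 0 | 1 | 1 | 1 | 1
  1 | 1 | 1 | 1 | 1 | 2 | 2 | 2 | 2
  1 | 1 | 1 | 1 | 1 | 2 | 3 | 3 | 3
  1 | 1 | 1 | 2 | 2 | 3 | 4 | 4 | 4
  1 | 1 | 1 | 2 | 3 | 4 | 5 | 5 | 5
  1 | 1 | 2 | 3 | 4 | 5 | 6 | 6 | 6
  1 | 1 | 2 | 3 | 4 | 5 | 6 | 6 | 7
  1 | 1 | 2 | 3 | 4 | 5 | 6 | 7 | 8
  1 | 2 | 3 | 4 | 5 | 6 | 7 | 8 | 9

the unique w with this rank table is (6, 1, 7, 4, 5, 3, 9, 8, 2).

Rothe diagram D(w) (17 cells), 5 SE-corners (essential conditions):

[(1, 5, 0), (3, 5, 1), (5, 3, 1), (7, 8, 6), (8, 2, 1)]


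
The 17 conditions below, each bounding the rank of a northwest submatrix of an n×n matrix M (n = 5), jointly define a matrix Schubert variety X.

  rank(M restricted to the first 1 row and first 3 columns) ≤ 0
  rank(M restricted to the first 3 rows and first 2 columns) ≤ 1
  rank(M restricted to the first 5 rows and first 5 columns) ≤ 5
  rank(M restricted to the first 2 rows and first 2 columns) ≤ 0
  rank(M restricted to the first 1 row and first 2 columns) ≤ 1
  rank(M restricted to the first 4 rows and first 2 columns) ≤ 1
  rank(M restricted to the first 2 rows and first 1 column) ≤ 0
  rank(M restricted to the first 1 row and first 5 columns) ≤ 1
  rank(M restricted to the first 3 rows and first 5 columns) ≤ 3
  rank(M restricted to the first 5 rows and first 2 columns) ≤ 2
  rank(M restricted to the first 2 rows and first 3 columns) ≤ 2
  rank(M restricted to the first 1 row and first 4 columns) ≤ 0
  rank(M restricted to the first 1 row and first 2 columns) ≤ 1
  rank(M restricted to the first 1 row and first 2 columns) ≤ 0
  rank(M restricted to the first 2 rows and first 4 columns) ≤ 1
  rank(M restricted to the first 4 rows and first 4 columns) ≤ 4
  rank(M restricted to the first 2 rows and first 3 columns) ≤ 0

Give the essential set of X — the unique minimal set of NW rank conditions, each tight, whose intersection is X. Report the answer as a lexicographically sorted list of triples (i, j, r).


The tightest implied rank at each (i,j), from the 17 conditions:

  row 1: 0 | 0 | 0 | 0 | 1
  row 2: 0 | 0 | 0 | 1 | 2
  row 3: 1 | 1 | 1 | 2 | 3
  row 4: 1 | 1 | 2 | 3 | 4
  row 5: 1 | 2 | 3 | 4 | 5

giving w = (5, 4, 1, 3, 2) via Δ²R.

Rothe diagram D(w) (8 cells), 3 SE-corners (essential conditions):

[(1, 4, 0), (2, 3, 0), (4, 2, 1)]


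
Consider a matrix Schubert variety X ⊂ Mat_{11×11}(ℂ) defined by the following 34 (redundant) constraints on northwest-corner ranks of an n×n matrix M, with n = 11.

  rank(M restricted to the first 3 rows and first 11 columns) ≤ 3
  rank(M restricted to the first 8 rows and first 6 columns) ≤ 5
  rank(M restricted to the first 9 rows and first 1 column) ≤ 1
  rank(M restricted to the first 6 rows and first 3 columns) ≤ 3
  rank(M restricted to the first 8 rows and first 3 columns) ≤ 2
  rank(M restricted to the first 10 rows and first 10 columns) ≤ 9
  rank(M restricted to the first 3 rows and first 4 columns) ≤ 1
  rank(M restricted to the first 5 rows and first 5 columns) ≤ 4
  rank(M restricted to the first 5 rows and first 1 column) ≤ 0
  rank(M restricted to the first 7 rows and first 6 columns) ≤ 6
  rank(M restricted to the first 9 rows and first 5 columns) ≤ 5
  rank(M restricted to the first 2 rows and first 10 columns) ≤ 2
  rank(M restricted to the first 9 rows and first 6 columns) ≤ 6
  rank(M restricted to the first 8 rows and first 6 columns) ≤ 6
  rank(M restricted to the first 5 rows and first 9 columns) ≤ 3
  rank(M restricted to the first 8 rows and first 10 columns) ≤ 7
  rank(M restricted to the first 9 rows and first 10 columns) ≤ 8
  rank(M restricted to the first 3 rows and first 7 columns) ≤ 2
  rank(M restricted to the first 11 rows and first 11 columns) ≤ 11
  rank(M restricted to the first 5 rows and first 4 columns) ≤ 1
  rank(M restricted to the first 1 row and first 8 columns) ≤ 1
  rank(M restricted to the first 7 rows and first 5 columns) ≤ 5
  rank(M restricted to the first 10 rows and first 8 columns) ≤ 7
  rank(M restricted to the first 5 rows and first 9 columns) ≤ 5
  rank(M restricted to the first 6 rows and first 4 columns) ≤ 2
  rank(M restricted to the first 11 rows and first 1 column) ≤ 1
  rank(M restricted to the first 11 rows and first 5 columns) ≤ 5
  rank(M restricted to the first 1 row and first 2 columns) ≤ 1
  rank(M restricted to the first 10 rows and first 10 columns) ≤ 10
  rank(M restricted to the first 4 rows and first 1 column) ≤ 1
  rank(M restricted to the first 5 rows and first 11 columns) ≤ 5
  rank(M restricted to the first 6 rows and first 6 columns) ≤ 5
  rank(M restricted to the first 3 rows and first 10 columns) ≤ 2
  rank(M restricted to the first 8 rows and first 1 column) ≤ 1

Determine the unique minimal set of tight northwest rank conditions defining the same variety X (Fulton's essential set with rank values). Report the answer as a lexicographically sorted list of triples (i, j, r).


Propagating the 34 rank bounds to every northwest block:

  0  1  1  1  1  1  1  1  1  1  1
  0  1  1  1  2  2  2  2  2  2  2
  0  1  1  1  2  2  2  2  2  2  3
  0  1  1  1  2  3  3  3  3  3  4
  0  1  1  1  2  3  3  3  3  4  5
  1  2  2  2  3  4  4  4  4  5  6
  1  2  2  3  4  5  5  5  5  6  7
  1  2  2  3  4  5  6  6  6  7  8
  1  2  3  4  5  6  7  7  7  8  9
  1  2  3  4  5  6  7  7  8  9  10
  1  2  3  4  5  6  7  8  9  10  11

hence w(1..11) = (2, 5, 11, 6, 10, 1, 4, 7, 3, 9, 8).

D(w) has 24 cells with 6 SE-corners; essential set:

[(3, 10, 2), (5, 1, 0), (5, 4, 1), (5, 9, 3), (8, 3, 2), (10, 8, 7)]


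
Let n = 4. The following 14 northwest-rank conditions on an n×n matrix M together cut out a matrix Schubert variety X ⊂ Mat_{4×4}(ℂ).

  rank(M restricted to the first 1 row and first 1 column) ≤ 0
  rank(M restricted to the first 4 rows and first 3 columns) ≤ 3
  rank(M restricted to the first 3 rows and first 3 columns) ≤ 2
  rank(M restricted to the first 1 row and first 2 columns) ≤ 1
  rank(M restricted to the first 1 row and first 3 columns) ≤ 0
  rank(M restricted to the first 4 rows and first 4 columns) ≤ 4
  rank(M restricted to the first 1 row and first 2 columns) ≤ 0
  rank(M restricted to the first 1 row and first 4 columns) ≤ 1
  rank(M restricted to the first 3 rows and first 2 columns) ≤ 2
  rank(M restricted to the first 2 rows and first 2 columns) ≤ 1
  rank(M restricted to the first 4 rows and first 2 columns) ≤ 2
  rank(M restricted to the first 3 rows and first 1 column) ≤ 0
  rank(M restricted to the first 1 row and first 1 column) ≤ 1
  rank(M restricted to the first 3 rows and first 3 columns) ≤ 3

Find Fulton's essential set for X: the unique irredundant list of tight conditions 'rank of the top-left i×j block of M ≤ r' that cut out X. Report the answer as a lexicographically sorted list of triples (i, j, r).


Computing R[i][j] = min implied NW-rank bound (n=4, 14 conditions):

  0 | 0 | 0 | 1
  0 | 1 | 1 | 2
  0 | 1 | 2 | 3
  1 | 2 | 3 | 4

so w = (4, 2, 3, 1).

2 SE-corners of the 5-cell Rothe diagram give Ess(w):

[(1, 3, 0), (3, 1, 0)]


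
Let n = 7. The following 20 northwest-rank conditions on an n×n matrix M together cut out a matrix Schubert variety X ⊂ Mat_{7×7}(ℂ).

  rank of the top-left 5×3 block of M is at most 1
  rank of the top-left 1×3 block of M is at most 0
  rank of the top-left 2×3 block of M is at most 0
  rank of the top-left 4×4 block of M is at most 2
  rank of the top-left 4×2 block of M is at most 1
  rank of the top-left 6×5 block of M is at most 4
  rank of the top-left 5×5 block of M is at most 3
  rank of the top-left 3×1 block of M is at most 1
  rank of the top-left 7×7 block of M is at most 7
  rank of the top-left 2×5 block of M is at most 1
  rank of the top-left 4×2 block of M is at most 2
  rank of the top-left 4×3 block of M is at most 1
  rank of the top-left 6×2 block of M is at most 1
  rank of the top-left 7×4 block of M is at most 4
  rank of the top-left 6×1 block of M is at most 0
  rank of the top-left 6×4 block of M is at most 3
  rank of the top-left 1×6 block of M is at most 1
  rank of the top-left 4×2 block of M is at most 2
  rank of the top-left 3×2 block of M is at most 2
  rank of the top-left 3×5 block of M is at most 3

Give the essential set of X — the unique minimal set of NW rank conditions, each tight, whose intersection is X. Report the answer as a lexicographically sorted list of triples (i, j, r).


Propagating the 20 rank bounds to every northwest block:

  row 1: 0, 0, 0, 1, 1, 1, 1
  row 2: 0, 0, 0, 1, 1, 2, 2
  row 3: 0, 1, 1, 2, 2, 3, 3
  row 4: 0, 1, 1, 2, 3, 4, 4
  row 5: 0, 1, 1, 2, 3, 4, 5
  row 6: 0, 1, 2, 3, 4, 5, 6
  row 7: 1, 2, 3, 4, 5, 6, 7

the unique w with this rank table is (4, 6, 2, 5, 7, 3, 1).

Fulton essential set (4 of the 13 Rothe cells):

[(2, 3, 0), (2, 5, 1), (5, 3, 1), (6, 1, 0)]


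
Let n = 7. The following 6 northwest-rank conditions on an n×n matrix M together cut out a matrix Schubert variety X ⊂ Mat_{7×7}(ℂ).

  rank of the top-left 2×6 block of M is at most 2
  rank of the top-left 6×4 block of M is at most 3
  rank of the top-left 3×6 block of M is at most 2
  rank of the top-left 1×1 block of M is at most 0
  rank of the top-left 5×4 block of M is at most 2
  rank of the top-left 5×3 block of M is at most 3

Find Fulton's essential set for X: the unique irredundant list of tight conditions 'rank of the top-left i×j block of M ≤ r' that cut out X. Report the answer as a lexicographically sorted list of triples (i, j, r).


Reconstructing r_w from the 6 given conditions:

  row 1: 0 | 1 | 1 | 1 | 1 | 1 | 1
  row 2: 1 | 2 | 2 | 2 | 2 | 2 | 2
  row 3: 1 | 2 | 2 | 2 | 2 | 2 | 3
  row 4: 1 | 2 | 2 | 2 | 3 | 3 | 4
  row 5: 1 | 2 | 2 | 2 | 3 | 4 | 5
  row 6: 1 | 2 | 3 | 3 | 4 | 5 | 6
  row 7: 1 | 2 | 3 | 4 | 5 | 6 | 7

second differences of R give the permutation w = (2, 1, 7, 5, 6, 3, 4).

|D(w)|=9, |Ess(w)|=3:

[(1, 1, 0), (3, 6, 2), (5, 4, 2)]


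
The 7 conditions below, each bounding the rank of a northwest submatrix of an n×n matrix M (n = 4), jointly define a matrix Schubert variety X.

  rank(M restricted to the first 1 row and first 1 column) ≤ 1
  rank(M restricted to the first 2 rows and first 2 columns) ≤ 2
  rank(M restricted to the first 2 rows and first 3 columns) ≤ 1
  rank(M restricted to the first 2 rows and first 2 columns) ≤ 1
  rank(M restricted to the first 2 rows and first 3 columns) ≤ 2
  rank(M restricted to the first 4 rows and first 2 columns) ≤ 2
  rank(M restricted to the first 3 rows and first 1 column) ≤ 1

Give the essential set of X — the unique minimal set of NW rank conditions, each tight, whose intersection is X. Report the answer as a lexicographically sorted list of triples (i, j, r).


Recovering R(i,j) via the rank-extension bound from the 7 conditions:

  i=1: 1 1 1 1
  i=2: 1 1 1 2
  i=3: 1 2 2 3
  i=4: 1 2 3 4

second differences of R give the permutation w = (1, 4, 2, 3).

Rothe diagram D(w) (2 cells), 1 SE-corner (essential condition):

[(2, 3, 1)]
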